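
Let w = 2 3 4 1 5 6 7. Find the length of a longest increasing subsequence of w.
6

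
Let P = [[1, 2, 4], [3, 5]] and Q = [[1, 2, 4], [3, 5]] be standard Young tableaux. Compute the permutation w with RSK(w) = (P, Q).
1 3 2 5 4

Reverse the RSK construction: for i from n down to 1, find the cell of Q containing i, remove the entry at that cell from P, and reverse-bump it up through P; the value ejected from row 1 is w(i).

Step i=5: Q has 5 at row 2, column 2; remove 5 from row 2 of P and reverse-bump: 5 enters row 1 and ejects 4. So w(5) = 4. P is now [[1, 2, 5], [3]].
Step i=4: Q has 4 at row 1, column 3; remove that cell from P, ejecting 5. So w(4) = 5. P is now [[1, 2], [3]].
Step i=3: Q has 3 at row 2, column 1; remove 3 from row 2 of P and reverse-bump: 3 enters row 1 and ejects 2. So w(3) = 2. P is now [[1, 3]].
Step i=2: Q has 2 at row 1, column 2; remove that cell from P, ejecting 3. So w(2) = 3. P is now [[1]].
Step i=1: Q has 1 at row 1, column 1; remove that cell from P, ejecting 1. So w(1) = 1. P is now [].

So w = 1 3 2 5 4.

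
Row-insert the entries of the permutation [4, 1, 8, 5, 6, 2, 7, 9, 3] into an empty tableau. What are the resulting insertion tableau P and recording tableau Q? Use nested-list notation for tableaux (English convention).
Insert each entry of the permutation into P by Schensted row insertion, recording in Q the position of each new cell.

After inserting 4: P = [[4]].
After inserting 1: P = [[1], [4]].
After inserting 8: P = [[1, 8], [4]].
After inserting 5: P = [[1, 5], [4, 8]].
After inserting 6: P = [[1, 5, 6], [4, 8]].
After inserting 2: P = [[1, 2, 6], [4, 5], [8]].
After inserting 7: P = [[1, 2, 6, 7], [4, 5], [8]].
After inserting 9: P = [[1, 2, 6, 7, 9], [4, 5], [8]].
After inserting 3: P = [[1, 2, 3, 7, 9], [4, 5, 6], [8]].

So P = [[1, 2, 3, 7, 9], [4, 5, 6], [8]], Q = [[1, 3, 5, 7, 8], [2, 4, 9], [6]].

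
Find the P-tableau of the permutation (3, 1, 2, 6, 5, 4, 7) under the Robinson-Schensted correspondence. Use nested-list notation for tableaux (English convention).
P = [[1, 2, 4, 7], [3, 5], [6]]

Insert 3: appended to row 1. P = [[3]].
Insert 1: 1 bumps 3 from row 1; 3 starts row 2. P = [[1], [3]].
Insert 2: appended to row 1. P = [[1, 2], [3]].
Insert 6: appended to row 1. P = [[1, 2, 6], [3]].
Insert 5: 5 bumps 6 from row 1; 6 appends to row 2. P = [[1, 2, 5], [3, 6]].
Insert 4: 4 bumps 5 from row 1; 5 bumps 6 from row 2; 6 starts row 3. P = [[1, 2, 4], [3, 5], [6]].
Insert 7: appended to row 1. P = [[1, 2, 4, 7], [3, 5], [6]].

So P = [[1, 2, 4, 7], [3, 5], [6]].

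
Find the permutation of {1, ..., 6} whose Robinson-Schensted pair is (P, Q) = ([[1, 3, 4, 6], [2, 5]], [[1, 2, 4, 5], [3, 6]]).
2 3 1 5 6 4

Reverse the RSK construction: for i from n down to 1, find the cell of Q containing i, remove the entry at that cell from P, and reverse-bump it up through P; the value ejected from row 1 is w(i).

Step i=6: Q has 6 at row 2, column 2; remove 5 from row 2 of P and reverse-bump: 5 enters row 1 and ejects 4. So w(6) = 4. P is now [[1, 3, 5, 6], [2]].
Step i=5: Q has 5 at row 1, column 4; remove that cell from P, ejecting 6. So w(5) = 6. P is now [[1, 3, 5], [2]].
Step i=4: Q has 4 at row 1, column 3; remove that cell from P, ejecting 5. So w(4) = 5. P is now [[1, 3], [2]].
Step i=3: Q has 3 at row 2, column 1; remove 2 from row 2 of P and reverse-bump: 2 enters row 1 and ejects 1. So w(3) = 1. P is now [[2, 3]].
Step i=2: Q has 2 at row 1, column 2; remove that cell from P, ejecting 3. So w(2) = 3. P is now [[2]].
Step i=1: Q has 1 at row 1, column 1; remove that cell from P, ejecting 2. So w(1) = 2. P is now [].

So w = 2 3 1 5 6 4.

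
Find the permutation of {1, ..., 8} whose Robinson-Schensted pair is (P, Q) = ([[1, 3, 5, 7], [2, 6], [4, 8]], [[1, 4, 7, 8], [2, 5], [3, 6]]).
Reverse the RSK construction: for i from n down to 1, find the cell of Q containing i, remove the entry at that cell from P, and reverse-bump it up through P; the value ejected from row 1 is w(i).

Step i=8: Q has 8 at row 1, column 4; remove that cell from P, ejecting 7. So w(8) = 7. P is now [[1, 3, 5], [2, 6], [4, 8]].
Step i=7: Q has 7 at row 1, column 3; remove that cell from P, ejecting 5. So w(7) = 5. P is now [[1, 3], [2, 6], [4, 8]].
Step i=6: Q has 6 at row 3, column 2; remove 8 from row 3 of P and reverse-bump: 8 enters row 2 and ejects 6; 6 enters row 1 and ejects 3. So w(6) = 3. P is now [[1, 6], [2, 8], [4]].
Step i=5: Q has 5 at row 2, column 2; remove 8 from row 2 of P and reverse-bump: 8 enters row 1 and ejects 6. So w(5) = 6. P is now [[1, 8], [2], [4]].
Step i=4: Q has 4 at row 1, column 2; remove that cell from P, ejecting 8. So w(4) = 8. P is now [[1], [2], [4]].
Step i=3: Q has 3 at row 3, column 1; remove 4 from row 3 of P and reverse-bump: 4 enters row 2 and ejects 2; 2 enters row 1 and ejects 1. So w(3) = 1. P is now [[2], [4]].
Step i=2: Q has 2 at row 2, column 1; remove 4 from row 2 of P and reverse-bump: 4 enters row 1 and ejects 2. So w(2) = 2. P is now [[4]].
Step i=1: Q has 1 at row 1, column 1; remove that cell from P, ejecting 4. So w(1) = 4. P is now [].

So w = 4 2 1 8 6 3 5 7.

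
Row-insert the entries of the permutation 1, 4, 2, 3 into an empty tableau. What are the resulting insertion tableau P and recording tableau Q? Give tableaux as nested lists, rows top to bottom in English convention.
Insert each entry of the permutation into P by Schensted row insertion, recording in Q the position of each new cell.

Insert 1: appended to row 1. P = [[1]], Q = [[1]].
Insert 4: appended to row 1. P = [[1, 4]], Q = [[1, 2]].
Insert 2: 2 bumps 4 from row 1; 4 starts row 2. P = [[1, 2], [4]], Q = [[1, 2], [3]].
Insert 3: appended to row 1. P = [[1, 2, 3], [4]], Q = [[1, 2, 4], [3]].

So P = [[1, 2, 3], [4]], Q = [[1, 2, 4], [3]].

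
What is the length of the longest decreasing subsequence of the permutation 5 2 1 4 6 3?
3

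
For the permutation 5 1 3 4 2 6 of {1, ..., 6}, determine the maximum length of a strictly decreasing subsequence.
3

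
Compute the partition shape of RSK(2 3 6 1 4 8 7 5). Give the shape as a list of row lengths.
Row-insert each entry into an empty tableau.

After inserting 2: P = [[2]].
After inserting 3: P = [[2, 3]].
After inserting 6: P = [[2, 3, 6]].
After inserting 1: P = [[1, 3, 6], [2]].
After inserting 4: P = [[1, 3, 4], [2, 6]].
After inserting 8: P = [[1, 3, 4, 8], [2, 6]].
After inserting 7: P = [[1, 3, 4, 7], [2, 6, 8]].
After inserting 5: P = [[1, 3, 4, 5], [2, 6, 7], [8]].

The final insertion tableau P = [[1, 3, 4, 5], [2, 6, 7], [8]] has shape [4, 3, 1].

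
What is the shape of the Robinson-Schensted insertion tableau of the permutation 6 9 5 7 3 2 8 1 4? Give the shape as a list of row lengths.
RSK row insertion gives P = [[1, 4, 8], [2, 7], [3, 9], [5], [6]], which has shape [3, 2, 2, 1, 1].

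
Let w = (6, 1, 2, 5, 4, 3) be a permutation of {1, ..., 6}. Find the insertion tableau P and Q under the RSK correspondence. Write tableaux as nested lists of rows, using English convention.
Insert each entry of the permutation into P by Schensted row insertion, recording in Q the position of each new cell.

Insert 6: appended to row 1. P = [[6]], Q = [[1]].
Insert 1: 1 bumps 6 from row 1; 6 starts row 2. P = [[1], [6]], Q = [[1], [2]].
Insert 2: appended to row 1. P = [[1, 2], [6]], Q = [[1, 3], [2]].
Insert 5: appended to row 1. P = [[1, 2, 5], [6]], Q = [[1, 3, 4], [2]].
Insert 4: 4 bumps 5 from row 1; 5 bumps 6 from row 2; 6 starts row 3. P = [[1, 2, 4], [5], [6]], Q = [[1, 3, 4], [2], [5]].
Insert 3: 3 bumps 4 from row 1; 4 bumps 5 from row 2; 5 bumps 6 from row 3; 6 starts row 4. P = [[1, 2, 3], [4], [5], [6]], Q = [[1, 3, 4], [2], [5], [6]].

So P = [[1, 2, 3], [4], [5], [6]], Q = [[1, 3, 4], [2], [5], [6]].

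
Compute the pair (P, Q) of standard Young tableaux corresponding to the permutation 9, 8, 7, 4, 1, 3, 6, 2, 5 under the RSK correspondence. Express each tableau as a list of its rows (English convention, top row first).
Insert each entry of the permutation into P by Schensted row insertion, recording in Q the position of each new cell.

Insert 9: appended to row 1. P = [[9]], Q = [[1]].
Insert 8: 8 bumps 9 from row 1; 9 starts row 2. P = [[8], [9]], Q = [[1], [2]].
Insert 7: 7 bumps 8 from row 1; 8 bumps 9 from row 2; 9 starts row 3. P = [[7], [8], [9]], Q = [[1], [2], [3]].
Insert 4: 4 bumps 7 from row 1; 7 bumps 8 from row 2; 8 bumps 9 from row 3; 9 starts row 4. P = [[4], [7], [8], [9]], Q = [[1], [2], [3], [4]].
Insert 1: 1 bumps 4 from row 1; 4 bumps 7 from row 2; 7 bumps 8 from row 3; 8 bumps 9 from row 4; 9 starts row 5. P = [[1], [4], [7], [8], [9]], Q = [[1], [2], [3], [4], [5]].
Insert 3: appended to row 1. P = [[1, 3], [4], [7], [8], [9]], Q = [[1, 6], [2], [3], [4], [5]].
Insert 6: appended to row 1. P = [[1, 3, 6], [4], [7], [8], [9]], Q = [[1, 6, 7], [2], [3], [4], [5]].
Insert 2: 2 bumps 3 from row 1; 3 bumps 4 from row 2; 4 bumps 7 from row 3; 7 bumps 8 from row 4; 8 bumps 9 from row 5; 9 starts row 6. P = [[1, 2, 6], [3], [4], [7], [8], [9]], Q = [[1, 6, 7], [2], [3], [4], [5], [8]].
Insert 5: 5 bumps 6 from row 1; 6 appends to row 2. P = [[1, 2, 5], [3, 6], [4], [7], [8], [9]], Q = [[1, 6, 7], [2, 9], [3], [4], [5], [8]].

So P = [[1, 2, 5], [3, 6], [4], [7], [8], [9]], Q = [[1, 6, 7], [2, 9], [3], [4], [5], [8]].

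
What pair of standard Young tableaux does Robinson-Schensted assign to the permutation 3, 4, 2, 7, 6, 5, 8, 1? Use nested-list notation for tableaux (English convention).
P = [[1, 4, 5, 8], [2, 6], [3], [7]], Q = [[1, 2, 4, 7], [3, 5], [6], [8]]

Insert each entry of the permutation into P by Schensted row insertion, recording in Q the position of each new cell.

Insert 3: appended to row 1. P = [[3]].
Insert 4: appended to row 1. P = [[3, 4]].
Insert 2: 2 bumps 3 from row 1; 3 starts row 2. P = [[2, 4], [3]].
Insert 7: appended to row 1. P = [[2, 4, 7], [3]].
Insert 6: 6 bumps 7 from row 1; 7 appends to row 2. P = [[2, 4, 6], [3, 7]].
Insert 5: 5 bumps 6 from row 1; 6 bumps 7 from row 2; 7 starts row 3. P = [[2, 4, 5], [3, 6], [7]].
Insert 8: appended to row 1. P = [[2, 4, 5, 8], [3, 6], [7]].
Insert 1: 1 bumps 2 from row 1; 2 bumps 3 from row 2; 3 bumps 7 from row 3; 7 starts row 4. P = [[1, 4, 5, 8], [2, 6], [3], [7]].

So P = [[1, 4, 5, 8], [2, 6], [3], [7]], Q = [[1, 2, 4, 7], [3, 5], [6], [8]].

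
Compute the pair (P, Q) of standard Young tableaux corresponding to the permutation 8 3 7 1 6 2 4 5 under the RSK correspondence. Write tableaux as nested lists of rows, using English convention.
P = [[1, 2, 4, 5], [3, 6], [7], [8]], Q = [[1, 3, 7, 8], [2, 5], [4], [6]]

Insert each entry of the permutation into P by Schensted row insertion, recording in Q the position of each new cell.

Insert 8: appended to row 1. P = [[8]].
Insert 3: 3 bumps 8 from row 1; 8 starts row 2. P = [[3], [8]].
Insert 7: appended to row 1. P = [[3, 7], [8]].
Insert 1: 1 bumps 3 from row 1; 3 bumps 8 from row 2; 8 starts row 3. P = [[1, 7], [3], [8]].
Insert 6: 6 bumps 7 from row 1; 7 appends to row 2. P = [[1, 6], [3, 7], [8]].
Insert 2: 2 bumps 6 from row 1; 6 bumps 7 from row 2; 7 bumps 8 from row 3; 8 starts row 4. P = [[1, 2], [3, 6], [7], [8]].
Insert 4: appended to row 1. P = [[1, 2, 4], [3, 6], [7], [8]].
Insert 5: appended to row 1. P = [[1, 2, 4, 5], [3, 6], [7], [8]].

So P = [[1, 2, 4, 5], [3, 6], [7], [8]], Q = [[1, 3, 7, 8], [2, 5], [4], [6]].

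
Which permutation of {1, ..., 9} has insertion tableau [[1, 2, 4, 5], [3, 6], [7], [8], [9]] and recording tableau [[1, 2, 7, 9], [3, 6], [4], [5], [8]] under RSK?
3 9 8 7 1 2 6 4 5

Reverse the RSK construction: for i from n down to 1, find the cell of Q containing i, remove the entry at that cell from P, and reverse-bump it up through P; the value ejected from row 1 is w(i).

Step i=9: Q has 9 at row 1, column 4; remove that cell from P, ejecting 5. So w(9) = 5. P is now [[1, 2, 4], [3, 6], [7], [8], [9]].
Step i=8: Q has 8 at row 5, column 1; remove 9 from row 5 of P and reverse-bump: 9 enters row 4 and ejects 8; 8 enters row 3 and ejects 7; 7 enters row 2 and ejects 6; 6 enters row 1 and ejects 4. So w(8) = 4. P is now [[1, 2, 6], [3, 7], [8], [9]].
Step i=7: Q has 7 at row 1, column 3; remove that cell from P, ejecting 6. So w(7) = 6. P is now [[1, 2], [3, 7], [8], [9]].
Step i=6: Q has 6 at row 2, column 2; remove 7 from row 2 of P and reverse-bump: 7 enters row 1 and ejects 2. So w(6) = 2. P is now [[1, 7], [3], [8], [9]].
Step i=5: Q has 5 at row 4, column 1; remove 9 from row 4 of P and reverse-bump: 9 enters row 3 and ejects 8; 8 enters row 2 and ejects 3; 3 enters row 1 and ejects 1. So w(5) = 1. P is now [[3, 7], [8], [9]].
Step i=4: Q has 4 at row 3, column 1; remove 9 from row 3 of P and reverse-bump: 9 enters row 2 and ejects 8; 8 enters row 1 and ejects 7. So w(4) = 7. P is now [[3, 8], [9]].
Step i=3: Q has 3 at row 2, column 1; remove 9 from row 2 of P and reverse-bump: 9 enters row 1 and ejects 8. So w(3) = 8. P is now [[3, 9]].
Step i=2: Q has 2 at row 1, column 2; remove that cell from P, ejecting 9. So w(2) = 9. P is now [[3]].
Step i=1: Q has 1 at row 1, column 1; remove that cell from P, ejecting 3. So w(1) = 3. P is now [].

So w = 3 9 8 7 1 2 6 4 5.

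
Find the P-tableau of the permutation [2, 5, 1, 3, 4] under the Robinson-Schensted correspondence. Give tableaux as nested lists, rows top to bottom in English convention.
P = [[1, 3, 4], [2, 5]]

Insert 2: appended to row 1. P = [[2]].
Insert 5: appended to row 1. P = [[2, 5]].
Insert 1: 1 bumps 2 from row 1; 2 starts row 2. P = [[1, 5], [2]].
Insert 3: 3 bumps 5 from row 1; 5 appends to row 2. P = [[1, 3], [2, 5]].
Insert 4: appended to row 1. P = [[1, 3, 4], [2, 5]].

So P = [[1, 3, 4], [2, 5]].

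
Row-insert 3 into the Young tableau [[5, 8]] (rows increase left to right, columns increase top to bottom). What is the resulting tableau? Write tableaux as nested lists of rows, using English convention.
[[3, 8], [5]]

In row 1, 3 replaces 5 (the leftmost entry greater than 3); 5 is bumped to row 2. 5 starts a new row 2. The new tableau is [[3, 8], [5]].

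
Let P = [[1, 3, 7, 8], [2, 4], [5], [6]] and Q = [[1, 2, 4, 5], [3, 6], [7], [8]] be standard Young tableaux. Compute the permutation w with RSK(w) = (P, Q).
Reverse the RSK construction: for i from n down to 1, find the cell of Q containing i, remove the entry at that cell from P, and reverse-bump it up through P; the value ejected from row 1 is w(i).

Step i=8: Q has 8 at row 4, column 1; remove 6 from row 4 of P and reverse-bump: 6 enters row 3 and ejects 5; 5 enters row 2 and ejects 4; 4 enters row 1 and ejects 3. So w(8) = 3. P is now [[1, 4, 7, 8], [2, 5], [6]].
Step i=7: Q has 7 at row 3, column 1; remove 6 from row 3 of P and reverse-bump: 6 enters row 2 and ejects 5; 5 enters row 1 and ejects 4. So w(7) = 4. P is now [[1, 5, 7, 8], [2, 6]].
Step i=6: Q has 6 at row 2, column 2; remove 6 from row 2 of P and reverse-bump: 6 enters row 1 and ejects 5. So w(6) = 5. P is now [[1, 6, 7, 8], [2]].
Step i=5: Q has 5 at row 1, column 4; remove that cell from P, ejecting 8. So w(5) = 8. P is now [[1, 6, 7], [2]].
Step i=4: Q has 4 at row 1, column 3; remove that cell from P, ejecting 7. So w(4) = 7. P is now [[1, 6], [2]].
Step i=3: Q has 3 at row 2, column 1; remove 2 from row 2 of P and reverse-bump: 2 enters row 1 and ejects 1. So w(3) = 1. P is now [[2, 6]].
Step i=2: Q has 2 at row 1, column 2; remove that cell from P, ejecting 6. So w(2) = 6. P is now [[2]].
Step i=1: Q has 1 at row 1, column 1; remove that cell from P, ejecting 2. So w(1) = 2. P is now [].

So w = 2 6 1 7 8 5 4 3.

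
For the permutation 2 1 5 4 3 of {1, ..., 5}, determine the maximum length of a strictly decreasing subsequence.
3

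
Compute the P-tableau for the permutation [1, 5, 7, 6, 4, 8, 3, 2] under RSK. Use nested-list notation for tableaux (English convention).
P = [[1, 2, 6, 8], [3], [4], [5], [7]]

Insert 1: appended to row 1. P = [[1]].
Insert 5: appended to row 1. P = [[1, 5]].
Insert 7: appended to row 1. P = [[1, 5, 7]].
Insert 6: 6 bumps 7 from row 1; 7 starts row 2. P = [[1, 5, 6], [7]].
Insert 4: 4 bumps 5 from row 1; 5 bumps 7 from row 2; 7 starts row 3. P = [[1, 4, 6], [5], [7]].
Insert 8: appended to row 1. P = [[1, 4, 6, 8], [5], [7]].
Insert 3: 3 bumps 4 from row 1; 4 bumps 5 from row 2; 5 bumps 7 from row 3; 7 starts row 4. P = [[1, 3, 6, 8], [4], [5], [7]].
Insert 2: 2 bumps 3 from row 1; 3 bumps 4 from row 2; 4 bumps 5 from row 3; 5 bumps 7 from row 4; 7 starts row 5. P = [[1, 2, 6, 8], [3], [4], [5], [7]].

So P = [[1, 2, 6, 8], [3], [4], [5], [7]].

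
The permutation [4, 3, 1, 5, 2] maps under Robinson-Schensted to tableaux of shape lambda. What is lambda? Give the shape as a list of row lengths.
[2, 2, 1]

Row-insert each entry into an empty tableau.

After inserting 4: P = [[4]].
After inserting 3: P = [[3], [4]].
After inserting 1: P = [[1], [3], [4]].
After inserting 5: P = [[1, 5], [3], [4]].
After inserting 2: P = [[1, 2], [3, 5], [4]].

The final insertion tableau P = [[1, 2], [3, 5], [4]] has shape [2, 2, 1].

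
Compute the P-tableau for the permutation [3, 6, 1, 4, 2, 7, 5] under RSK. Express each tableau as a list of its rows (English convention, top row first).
P = [[1, 2, 5], [3, 4, 7], [6]]

After inserting 3: P = [[3]].
After inserting 6: P = [[3, 6]].
After inserting 1: P = [[1, 6], [3]].
After inserting 4: P = [[1, 4], [3, 6]].
After inserting 2: P = [[1, 2], [3, 4], [6]].
After inserting 7: P = [[1, 2, 7], [3, 4], [6]].
After inserting 5: P = [[1, 2, 5], [3, 4, 7], [6]].

So P = [[1, 2, 5], [3, 4, 7], [6]].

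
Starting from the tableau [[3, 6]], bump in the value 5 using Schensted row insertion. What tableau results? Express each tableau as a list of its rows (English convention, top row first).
In row 1, 5 replaces 6 (the leftmost entry greater than 5); 6 is bumped to row 2. 6 starts a new row 2. The new tableau is [[3, 5], [6]].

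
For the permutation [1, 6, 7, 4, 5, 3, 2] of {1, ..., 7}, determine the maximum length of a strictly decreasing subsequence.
4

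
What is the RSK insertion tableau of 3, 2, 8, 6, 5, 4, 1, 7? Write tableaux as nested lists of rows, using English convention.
P = [[1, 4, 7], [2, 5], [3], [6], [8]]

After inserting 3: P = [[3]].
After inserting 2: P = [[2], [3]].
After inserting 8: P = [[2, 8], [3]].
After inserting 6: P = [[2, 6], [3, 8]].
After inserting 5: P = [[2, 5], [3, 6], [8]].
After inserting 4: P = [[2, 4], [3, 5], [6], [8]].
After inserting 1: P = [[1, 4], [2, 5], [3], [6], [8]].
After inserting 7: P = [[1, 4, 7], [2, 5], [3], [6], [8]].

So P = [[1, 4, 7], [2, 5], [3], [6], [8]].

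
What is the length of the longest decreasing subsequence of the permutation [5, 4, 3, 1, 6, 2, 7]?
4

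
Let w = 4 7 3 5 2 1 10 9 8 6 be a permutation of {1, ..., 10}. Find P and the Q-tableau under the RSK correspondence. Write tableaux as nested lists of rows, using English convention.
P = [[1, 5, 6], [2, 7, 8], [3, 9], [4, 10]], Q = [[1, 2, 7], [3, 4, 8], [5, 9], [6, 10]]

Insert each entry of the permutation into P by Schensted row insertion, recording in Q the position of each new cell.

Insert 4: appended to row 1. P = [[4]].
Insert 7: appended to row 1. P = [[4, 7]].
Insert 3: 3 bumps 4 from row 1; 4 starts row 2. P = [[3, 7], [4]].
Insert 5: 5 bumps 7 from row 1; 7 appends to row 2. P = [[3, 5], [4, 7]].
Insert 2: 2 bumps 3 from row 1; 3 bumps 4 from row 2; 4 starts row 3. P = [[2, 5], [3, 7], [4]].
Insert 1: 1 bumps 2 from row 1; 2 bumps 3 from row 2; 3 bumps 4 from row 3; 4 starts row 4. P = [[1, 5], [2, 7], [3], [4]].
Insert 10: appended to row 1. P = [[1, 5, 10], [2, 7], [3], [4]].
Insert 9: 9 bumps 10 from row 1; 10 appends to row 2. P = [[1, 5, 9], [2, 7, 10], [3], [4]].
Insert 8: 8 bumps 9 from row 1; 9 bumps 10 from row 2; 10 appends to row 3. P = [[1, 5, 8], [2, 7, 9], [3, 10], [4]].
Insert 6: 6 bumps 8 from row 1; 8 bumps 9 from row 2; 9 bumps 10 from row 3; 10 appends to row 4. P = [[1, 5, 6], [2, 7, 8], [3, 9], [4, 10]].

So P = [[1, 5, 6], [2, 7, 8], [3, 9], [4, 10]], Q = [[1, 2, 7], [3, 4, 8], [5, 9], [6, 10]].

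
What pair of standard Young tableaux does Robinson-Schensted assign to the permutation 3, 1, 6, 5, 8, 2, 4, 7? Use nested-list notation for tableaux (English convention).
Insert each entry of the permutation into P by Schensted row insertion, recording in Q the position of each new cell.

Insert 3: appended to row 1. P = [[3]], Q = [[1]].
Insert 1: 1 bumps 3 from row 1; 3 starts row 2. P = [[1], [3]], Q = [[1], [2]].
Insert 6: appended to row 1. P = [[1, 6], [3]], Q = [[1, 3], [2]].
Insert 5: 5 bumps 6 from row 1; 6 appends to row 2. P = [[1, 5], [3, 6]], Q = [[1, 3], [2, 4]].
Insert 8: appended to row 1. P = [[1, 5, 8], [3, 6]], Q = [[1, 3, 5], [2, 4]].
Insert 2: 2 bumps 5 from row 1; 5 bumps 6 from row 2; 6 starts row 3. P = [[1, 2, 8], [3, 5], [6]], Q = [[1, 3, 5], [2, 4], [6]].
Insert 4: 4 bumps 8 from row 1; 8 appends to row 2. P = [[1, 2, 4], [3, 5, 8], [6]], Q = [[1, 3, 5], [2, 4, 7], [6]].
Insert 7: appended to row 1. P = [[1, 2, 4, 7], [3, 5, 8], [6]], Q = [[1, 3, 5, 8], [2, 4, 7], [6]].

So P = [[1, 2, 4, 7], [3, 5, 8], [6]], Q = [[1, 3, 5, 8], [2, 4, 7], [6]].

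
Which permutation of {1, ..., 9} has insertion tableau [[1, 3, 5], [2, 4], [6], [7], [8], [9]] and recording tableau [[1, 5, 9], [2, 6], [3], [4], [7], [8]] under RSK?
9 8 2 1 7 6 4 3 5

Reverse the RSK construction: for i from n down to 1, find the cell of Q containing i, remove the entry at that cell from P, and reverse-bump it up through P; the value ejected from row 1 is w(i).

Step i=9: Q has 9 at row 1, column 3; remove that cell from P, ejecting 5. So w(9) = 5. P is now [[1, 3], [2, 4], [6], [7], [8], [9]].
Step i=8: Q has 8 at row 6, column 1; remove 9 from row 6 of P and reverse-bump: 9 enters row 5 and ejects 8; 8 enters row 4 and ejects 7; 7 enters row 3 and ejects 6; 6 enters row 2 and ejects 4; 4 enters row 1 and ejects 3. So w(8) = 3. P is now [[1, 4], [2, 6], [7], [8], [9]].
Step i=7: Q has 7 at row 5, column 1; remove 9 from row 5 of P and reverse-bump: 9 enters row 4 and ejects 8; 8 enters row 3 and ejects 7; 7 enters row 2 and ejects 6; 6 enters row 1 and ejects 4. So w(7) = 4. P is now [[1, 6], [2, 7], [8], [9]].
Step i=6: Q has 6 at row 2, column 2; remove 7 from row 2 of P and reverse-bump: 7 enters row 1 and ejects 6. So w(6) = 6. P is now [[1, 7], [2], [8], [9]].
Step i=5: Q has 5 at row 1, column 2; remove that cell from P, ejecting 7. So w(5) = 7. P is now [[1], [2], [8], [9]].
Step i=4: Q has 4 at row 4, column 1; remove 9 from row 4 of P and reverse-bump: 9 enters row 3 and ejects 8; 8 enters row 2 and ejects 2; 2 enters row 1 and ejects 1. So w(4) = 1. P is now [[2], [8], [9]].
Step i=3: Q has 3 at row 3, column 1; remove 9 from row 3 of P and reverse-bump: 9 enters row 2 and ejects 8; 8 enters row 1 and ejects 2. So w(3) = 2. P is now [[8], [9]].
Step i=2: Q has 2 at row 2, column 1; remove 9 from row 2 of P and reverse-bump: 9 enters row 1 and ejects 8. So w(2) = 8. P is now [[9]].
Step i=1: Q has 1 at row 1, column 1; remove that cell from P, ejecting 9. So w(1) = 9. P is now [].

So w = 9 8 2 1 7 6 4 3 5.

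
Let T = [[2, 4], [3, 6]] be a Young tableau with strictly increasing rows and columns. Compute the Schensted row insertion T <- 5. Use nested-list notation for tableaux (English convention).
5 is larger than every entry of row 1, so it is appended to row 1. The new tableau is [[2, 4, 5], [3, 6]].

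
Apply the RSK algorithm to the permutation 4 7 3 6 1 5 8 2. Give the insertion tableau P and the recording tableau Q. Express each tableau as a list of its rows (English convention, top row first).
Insert each entry of the permutation into P by Schensted row insertion, recording in Q the position of each new cell.

After inserting 4: P = [[4]].
After inserting 7: P = [[4, 7]].
After inserting 3: P = [[3, 7], [4]].
After inserting 6: P = [[3, 6], [4, 7]].
After inserting 1: P = [[1, 6], [3, 7], [4]].
After inserting 5: P = [[1, 5], [3, 6], [4, 7]].
After inserting 8: P = [[1, 5, 8], [3, 6], [4, 7]].
After inserting 2: P = [[1, 2, 8], [3, 5], [4, 6], [7]].

So P = [[1, 2, 8], [3, 5], [4, 6], [7]], Q = [[1, 2, 7], [3, 4], [5, 6], [8]].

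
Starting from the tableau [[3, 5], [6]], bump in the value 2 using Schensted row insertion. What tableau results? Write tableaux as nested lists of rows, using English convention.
In row 1, 2 replaces 3 (the leftmost entry greater than 2); 3 is bumped to row 2. In row 2, 3 replaces 6 (the leftmost entry greater than 3); 6 is bumped to row 3. 6 starts a new row 3. The new tableau is [[2, 5], [3], [6]].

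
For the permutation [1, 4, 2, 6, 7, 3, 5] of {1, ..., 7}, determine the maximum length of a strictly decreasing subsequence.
2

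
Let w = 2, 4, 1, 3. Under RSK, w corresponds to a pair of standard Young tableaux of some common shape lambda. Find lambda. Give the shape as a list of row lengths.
[2, 2]

Row-insert each entry into an empty tableau.

After inserting 2: P = [[2]].
After inserting 4: P = [[2, 4]].
After inserting 1: P = [[1, 4], [2]].
After inserting 3: P = [[1, 3], [2, 4]].

The final insertion tableau P = [[1, 3], [2, 4]] has shape [2, 2].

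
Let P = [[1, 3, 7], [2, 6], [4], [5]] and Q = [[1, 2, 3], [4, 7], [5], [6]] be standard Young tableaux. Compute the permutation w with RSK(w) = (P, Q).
5 6 7 4 2 1 3

Reverse the RSK construction: for i from n down to 1, find the cell of Q containing i, remove the entry at that cell from P, and reverse-bump it up through P; the value ejected from row 1 is w(i).

Step i=7: Q has 7 at row 2, column 2; remove 6 from row 2 of P and reverse-bump: 6 enters row 1 and ejects 3. So w(7) = 3. P is now [[1, 6, 7], [2], [4], [5]].
Step i=6: Q has 6 at row 4, column 1; remove 5 from row 4 of P and reverse-bump: 5 enters row 3 and ejects 4; 4 enters row 2 and ejects 2; 2 enters row 1 and ejects 1. So w(6) = 1. P is now [[2, 6, 7], [4], [5]].
Step i=5: Q has 5 at row 3, column 1; remove 5 from row 3 of P and reverse-bump: 5 enters row 2 and ejects 4; 4 enters row 1 and ejects 2. So w(5) = 2. P is now [[4, 6, 7], [5]].
Step i=4: Q has 4 at row 2, column 1; remove 5 from row 2 of P and reverse-bump: 5 enters row 1 and ejects 4. So w(4) = 4. P is now [[5, 6, 7]].
Step i=3: Q has 3 at row 1, column 3; remove that cell from P, ejecting 7. So w(3) = 7. P is now [[5, 6]].
Step i=2: Q has 2 at row 1, column 2; remove that cell from P, ejecting 6. So w(2) = 6. P is now [[5]].
Step i=1: Q has 1 at row 1, column 1; remove that cell from P, ejecting 5. So w(1) = 5. P is now [].

So w = 5 6 7 4 2 1 3.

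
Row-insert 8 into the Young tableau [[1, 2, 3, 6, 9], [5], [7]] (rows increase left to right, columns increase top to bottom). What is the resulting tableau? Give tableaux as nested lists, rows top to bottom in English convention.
In row 1, 8 replaces 9 (the leftmost entry greater than 8); 9 is bumped to row 2. 9 is appended to row 2. The new tableau is [[1, 2, 3, 6, 8], [5, 9], [7]].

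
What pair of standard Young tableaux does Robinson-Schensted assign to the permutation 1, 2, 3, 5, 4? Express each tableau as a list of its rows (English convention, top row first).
P = [[1, 2, 3, 4], [5]], Q = [[1, 2, 3, 4], [5]]

Insert each entry of the permutation into P by Schensted row insertion, recording in Q the position of each new cell.

Insert 1: appended to row 1. P = [[1]].
Insert 2: appended to row 1. P = [[1, 2]].
Insert 3: appended to row 1. P = [[1, 2, 3]].
Insert 5: appended to row 1. P = [[1, 2, 3, 5]].
Insert 4: 4 bumps 5 from row 1; 5 starts row 2. P = [[1, 2, 3, 4], [5]].

So P = [[1, 2, 3, 4], [5]], Q = [[1, 2, 3, 4], [5]].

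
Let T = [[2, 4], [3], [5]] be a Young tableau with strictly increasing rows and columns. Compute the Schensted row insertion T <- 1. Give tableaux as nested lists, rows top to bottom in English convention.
In row 1, 1 replaces 2 (the leftmost entry greater than 1); 2 is bumped to row 2. In row 2, 2 replaces 3 (the leftmost entry greater than 2); 3 is bumped to row 3. In row 3, 3 replaces 5 (the leftmost entry greater than 3); 5 is bumped to row 4. 5 starts a new row 4. The new tableau is [[1, 4], [2], [3], [5]].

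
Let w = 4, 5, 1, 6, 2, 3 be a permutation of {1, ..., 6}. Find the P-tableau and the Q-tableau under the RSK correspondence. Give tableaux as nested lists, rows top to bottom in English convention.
Insert each entry of the permutation into P by Schensted row insertion, recording in Q the position of each new cell.

Insert 4: appended to row 1. P = [[4]].
Insert 5: appended to row 1. P = [[4, 5]].
Insert 1: 1 bumps 4 from row 1; 4 starts row 2. P = [[1, 5], [4]].
Insert 6: appended to row 1. P = [[1, 5, 6], [4]].
Insert 2: 2 bumps 5 from row 1; 5 appends to row 2. P = [[1, 2, 6], [4, 5]].
Insert 3: 3 bumps 6 from row 1; 6 appends to row 2. P = [[1, 2, 3], [4, 5, 6]].

So P = [[1, 2, 3], [4, 5, 6]], Q = [[1, 2, 4], [3, 5, 6]].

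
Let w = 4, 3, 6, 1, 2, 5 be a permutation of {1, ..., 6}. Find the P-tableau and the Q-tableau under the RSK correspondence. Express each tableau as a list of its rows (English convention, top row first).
Insert each entry of the permutation into P by Schensted row insertion, recording in Q the position of each new cell.

Insert 4: appended to row 1. P = [[4]].
Insert 3: 3 bumps 4 from row 1; 4 starts row 2. P = [[3], [4]].
Insert 6: appended to row 1. P = [[3, 6], [4]].
Insert 1: 1 bumps 3 from row 1; 3 bumps 4 from row 2; 4 starts row 3. P = [[1, 6], [3], [4]].
Insert 2: 2 bumps 6 from row 1; 6 appends to row 2. P = [[1, 2], [3, 6], [4]].
Insert 5: appended to row 1. P = [[1, 2, 5], [3, 6], [4]].

So P = [[1, 2, 5], [3, 6], [4]], Q = [[1, 3, 6], [2, 5], [4]].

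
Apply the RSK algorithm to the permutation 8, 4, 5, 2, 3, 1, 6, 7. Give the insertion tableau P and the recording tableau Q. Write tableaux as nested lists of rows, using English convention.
Insert each entry of the permutation into P by Schensted row insertion, recording in Q the position of each new cell.

Insert 8: appended to row 1. P = [[8]].
Insert 4: 4 bumps 8 from row 1; 8 starts row 2. P = [[4], [8]].
Insert 5: appended to row 1. P = [[4, 5], [8]].
Insert 2: 2 bumps 4 from row 1; 4 bumps 8 from row 2; 8 starts row 3. P = [[2, 5], [4], [8]].
Insert 3: 3 bumps 5 from row 1; 5 appends to row 2. P = [[2, 3], [4, 5], [8]].
Insert 1: 1 bumps 2 from row 1; 2 bumps 4 from row 2; 4 bumps 8 from row 3; 8 starts row 4. P = [[1, 3], [2, 5], [4], [8]].
Insert 6: appended to row 1. P = [[1, 3, 6], [2, 5], [4], [8]].
Insert 7: appended to row 1. P = [[1, 3, 6, 7], [2, 5], [4], [8]].

So P = [[1, 3, 6, 7], [2, 5], [4], [8]], Q = [[1, 3, 7, 8], [2, 5], [4], [6]].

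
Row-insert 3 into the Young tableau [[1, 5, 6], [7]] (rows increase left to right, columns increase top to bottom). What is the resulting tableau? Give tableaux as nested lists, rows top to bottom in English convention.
[[1, 3, 6], [5], [7]]

In row 1, 3 replaces 5 (the leftmost entry greater than 3); 5 is bumped to row 2. In row 2, 5 replaces 7 (the leftmost entry greater than 5); 7 is bumped to row 3. 7 starts a new row 3. The new tableau is [[1, 3, 6], [5], [7]].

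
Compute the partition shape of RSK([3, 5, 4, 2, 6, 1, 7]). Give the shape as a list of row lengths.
[4, 1, 1, 1]

Row-insert each entry into an empty tableau.

After inserting 3: P = [[3]].
After inserting 5: P = [[3, 5]].
After inserting 4: P = [[3, 4], [5]].
After inserting 2: P = [[2, 4], [3], [5]].
After inserting 6: P = [[2, 4, 6], [3], [5]].
After inserting 1: P = [[1, 4, 6], [2], [3], [5]].
After inserting 7: P = [[1, 4, 6, 7], [2], [3], [5]].

The final insertion tableau P = [[1, 4, 6, 7], [2], [3], [5]] has shape [4, 1, 1, 1].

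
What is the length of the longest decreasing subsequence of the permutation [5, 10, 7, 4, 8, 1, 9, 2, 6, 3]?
4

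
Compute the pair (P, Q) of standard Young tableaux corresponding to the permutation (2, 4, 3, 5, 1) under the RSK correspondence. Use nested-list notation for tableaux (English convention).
P = [[1, 3, 5], [2], [4]], Q = [[1, 2, 4], [3], [5]]

Insert each entry of the permutation into P by Schensted row insertion, recording in Q the position of each new cell.

Insert 2: appended to row 1. P = [[2]], Q = [[1]].
Insert 4: appended to row 1. P = [[2, 4]], Q = [[1, 2]].
Insert 3: 3 bumps 4 from row 1; 4 starts row 2. P = [[2, 3], [4]], Q = [[1, 2], [3]].
Insert 5: appended to row 1. P = [[2, 3, 5], [4]], Q = [[1, 2, 4], [3]].
Insert 1: 1 bumps 2 from row 1; 2 bumps 4 from row 2; 4 starts row 3. P = [[1, 3, 5], [2], [4]], Q = [[1, 2, 4], [3], [5]].

So P = [[1, 3, 5], [2], [4]], Q = [[1, 2, 4], [3], [5]].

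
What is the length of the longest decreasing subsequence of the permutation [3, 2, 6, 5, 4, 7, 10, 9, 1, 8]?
4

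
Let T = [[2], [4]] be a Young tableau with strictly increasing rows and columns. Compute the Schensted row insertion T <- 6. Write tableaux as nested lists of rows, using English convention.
[[2, 6], [4]]

6 is larger than every entry of row 1, so it is appended to row 1. The new tableau is [[2, 6], [4]].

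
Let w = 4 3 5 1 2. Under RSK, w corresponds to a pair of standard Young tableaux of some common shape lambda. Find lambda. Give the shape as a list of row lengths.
Row-insert each entry into an empty tableau.

After inserting 4: P = [[4]].
After inserting 3: P = [[3], [4]].
After inserting 5: P = [[3, 5], [4]].
After inserting 1: P = [[1, 5], [3], [4]].
After inserting 2: P = [[1, 2], [3, 5], [4]].

The final insertion tableau P = [[1, 2], [3, 5], [4]] has shape [2, 2, 1].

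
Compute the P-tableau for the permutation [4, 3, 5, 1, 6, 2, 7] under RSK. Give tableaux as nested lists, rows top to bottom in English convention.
Insert 4: appended to row 1. P = [[4]].
Insert 3: 3 bumps 4 from row 1; 4 starts row 2. P = [[3], [4]].
Insert 5: appended to row 1. P = [[3, 5], [4]].
Insert 1: 1 bumps 3 from row 1; 3 bumps 4 from row 2; 4 starts row 3. P = [[1, 5], [3], [4]].
Insert 6: appended to row 1. P = [[1, 5, 6], [3], [4]].
Insert 2: 2 bumps 5 from row 1; 5 appends to row 2. P = [[1, 2, 6], [3, 5], [4]].
Insert 7: appended to row 1. P = [[1, 2, 6, 7], [3, 5], [4]].

So P = [[1, 2, 6, 7], [3, 5], [4]].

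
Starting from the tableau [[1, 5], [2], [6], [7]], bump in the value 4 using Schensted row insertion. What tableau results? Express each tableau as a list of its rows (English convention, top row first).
[[1, 4], [2, 5], [6], [7]]

In row 1, 4 replaces 5 (the leftmost entry greater than 4); 5 is bumped to row 2. 5 is appended to row 2. The new tableau is [[1, 4], [2, 5], [6], [7]].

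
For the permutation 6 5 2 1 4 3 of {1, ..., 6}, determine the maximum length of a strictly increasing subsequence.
2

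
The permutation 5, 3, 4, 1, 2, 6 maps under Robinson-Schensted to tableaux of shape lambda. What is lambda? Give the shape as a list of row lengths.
[3, 2, 1]

Row-insert each entry into an empty tableau.

After inserting 5: P = [[5]].
After inserting 3: P = [[3], [5]].
After inserting 4: P = [[3, 4], [5]].
After inserting 1: P = [[1, 4], [3], [5]].
After inserting 2: P = [[1, 2], [3, 4], [5]].
After inserting 6: P = [[1, 2, 6], [3, 4], [5]].

The final insertion tableau P = [[1, 2, 6], [3, 4], [5]] has shape [3, 2, 1].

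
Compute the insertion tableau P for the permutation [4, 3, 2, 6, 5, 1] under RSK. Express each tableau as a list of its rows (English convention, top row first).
Insert 4: appended to row 1. P = [[4]].
Insert 3: 3 bumps 4 from row 1; 4 starts row 2. P = [[3], [4]].
Insert 2: 2 bumps 3 from row 1; 3 bumps 4 from row 2; 4 starts row 3. P = [[2], [3], [4]].
Insert 6: appended to row 1. P = [[2, 6], [3], [4]].
Insert 5: 5 bumps 6 from row 1; 6 appends to row 2. P = [[2, 5], [3, 6], [4]].
Insert 1: 1 bumps 2 from row 1; 2 bumps 3 from row 2; 3 bumps 4 from row 3; 4 starts row 4. P = [[1, 5], [2, 6], [3], [4]].

So P = [[1, 5], [2, 6], [3], [4]].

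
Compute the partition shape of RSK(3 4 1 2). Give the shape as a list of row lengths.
Row-insert each entry into an empty tableau.

After inserting 3: P = [[3]].
After inserting 4: P = [[3, 4]].
After inserting 1: P = [[1, 4], [3]].
After inserting 2: P = [[1, 2], [3, 4]].

The final insertion tableau P = [[1, 2], [3, 4]] has shape [2, 2].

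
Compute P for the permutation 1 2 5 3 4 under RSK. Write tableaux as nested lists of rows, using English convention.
P = [[1, 2, 3, 4], [5]]

After inserting 1: P = [[1]].
After inserting 2: P = [[1, 2]].
After inserting 5: P = [[1, 2, 5]].
After inserting 3: P = [[1, 2, 3], [5]].
After inserting 4: P = [[1, 2, 3, 4], [5]].

So P = [[1, 2, 3, 4], [5]].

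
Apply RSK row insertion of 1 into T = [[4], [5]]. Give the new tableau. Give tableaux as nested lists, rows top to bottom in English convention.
In row 1, 1 replaces 4 (the leftmost entry greater than 1); 4 is bumped to row 2. In row 2, 4 replaces 5 (the leftmost entry greater than 4); 5 is bumped to row 3. 5 starts a new row 3. The new tableau is [[1], [4], [5]].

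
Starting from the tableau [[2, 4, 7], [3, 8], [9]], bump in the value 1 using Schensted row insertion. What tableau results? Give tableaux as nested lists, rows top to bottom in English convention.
In row 1, 1 replaces 2 (the leftmost entry greater than 1); 2 is bumped to row 2. In row 2, 2 replaces 3 (the leftmost entry greater than 2); 3 is bumped to row 3. In row 3, 3 replaces 9 (the leftmost entry greater than 3); 9 is bumped to row 4. 9 starts a new row 4. The new tableau is [[1, 4, 7], [2, 8], [3], [9]].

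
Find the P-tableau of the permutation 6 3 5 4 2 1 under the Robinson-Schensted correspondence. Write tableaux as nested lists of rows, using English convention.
Insert 6: appended to row 1. P = [[6]].
Insert 3: 3 bumps 6 from row 1; 6 starts row 2. P = [[3], [6]].
Insert 5: appended to row 1. P = [[3, 5], [6]].
Insert 4: 4 bumps 5 from row 1; 5 bumps 6 from row 2; 6 starts row 3. P = [[3, 4], [5], [6]].
Insert 2: 2 bumps 3 from row 1; 3 bumps 5 from row 2; 5 bumps 6 from row 3; 6 starts row 4. P = [[2, 4], [3], [5], [6]].
Insert 1: 1 bumps 2 from row 1; 2 bumps 3 from row 2; 3 bumps 5 from row 3; 5 bumps 6 from row 4; 6 starts row 5. P = [[1, 4], [2], [3], [5], [6]].

So P = [[1, 4], [2], [3], [5], [6]].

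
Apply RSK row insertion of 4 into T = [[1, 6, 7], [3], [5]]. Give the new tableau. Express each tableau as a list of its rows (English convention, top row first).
[[1, 4, 7], [3, 6], [5]]

In row 1, 4 replaces 6 (the leftmost entry greater than 4); 6 is bumped to row 2. 6 is appended to row 2. The new tableau is [[1, 4, 7], [3, 6], [5]].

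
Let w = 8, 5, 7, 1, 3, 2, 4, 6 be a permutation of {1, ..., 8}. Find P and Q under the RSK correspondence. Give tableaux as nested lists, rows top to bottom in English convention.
P = [[1, 2, 4, 6], [3, 7], [5], [8]], Q = [[1, 3, 7, 8], [2, 5], [4], [6]]

Insert each entry of the permutation into P by Schensted row insertion, recording in Q the position of each new cell.

After inserting 8: P = [[8]].
After inserting 5: P = [[5], [8]].
After inserting 7: P = [[5, 7], [8]].
After inserting 1: P = [[1, 7], [5], [8]].
After inserting 3: P = [[1, 3], [5, 7], [8]].
After inserting 2: P = [[1, 2], [3, 7], [5], [8]].
After inserting 4: P = [[1, 2, 4], [3, 7], [5], [8]].
After inserting 6: P = [[1, 2, 4, 6], [3, 7], [5], [8]].

So P = [[1, 2, 4, 6], [3, 7], [5], [8]], Q = [[1, 3, 7, 8], [2, 5], [4], [6]].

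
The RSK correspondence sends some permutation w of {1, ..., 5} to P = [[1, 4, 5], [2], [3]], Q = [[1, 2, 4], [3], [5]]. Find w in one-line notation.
3 4 2 5 1

Reverse the RSK construction: for i from n down to 1, find the cell of Q containing i, remove the entry at that cell from P, and reverse-bump it up through P; the value ejected from row 1 is w(i).

Step i=5: Q has 5 at row 3, column 1; remove 3 from row 3 of P and reverse-bump: 3 enters row 2 and ejects 2; 2 enters row 1 and ejects 1. So w(5) = 1. P is now [[2, 4, 5], [3]].
Step i=4: Q has 4 at row 1, column 3; remove that cell from P, ejecting 5. So w(4) = 5. P is now [[2, 4], [3]].
Step i=3: Q has 3 at row 2, column 1; remove 3 from row 2 of P and reverse-bump: 3 enters row 1 and ejects 2. So w(3) = 2. P is now [[3, 4]].
Step i=2: Q has 2 at row 1, column 2; remove that cell from P, ejecting 4. So w(2) = 4. P is now [[3]].
Step i=1: Q has 1 at row 1, column 1; remove that cell from P, ejecting 3. So w(1) = 3. P is now [].

So w = 3 4 2 5 1.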